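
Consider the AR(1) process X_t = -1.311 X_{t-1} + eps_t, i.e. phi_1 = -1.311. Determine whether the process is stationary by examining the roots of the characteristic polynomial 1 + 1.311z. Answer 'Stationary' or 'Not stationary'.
\text{Not stationary}

The AR(p) characteristic polynomial is P(z) = 1 + 1.311z.
Stationarity requires all roots to lie outside the unit circle, i.e. |z| > 1 for every root.
This is linear in z: 1 + (1.311) z = 0  =>  z = -1/(1.311) = -0.762777,  |z| = 0.762777.
Moduli of all roots: 0.7628.
All moduli strictly greater than 1? No.
Verdict: Not stationary.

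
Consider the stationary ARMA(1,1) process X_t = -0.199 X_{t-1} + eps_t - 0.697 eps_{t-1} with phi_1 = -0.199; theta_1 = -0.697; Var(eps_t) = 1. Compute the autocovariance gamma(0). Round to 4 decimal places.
\gamma(0) = 1.8359

Multiply the model equation by X_{t-k} and take expectations. With theta_0 = psi_0 = 1 and psi_j the MA(infinity) weights, this gives
  gamma(k) - sum_i phi_i gamma(k-i) = c_k,
  c_k = sigma^2 * sum_{j=k..q} theta_j psi_{j-k}   (c_k = 0 for k > q),
using gamma(-m) = gamma(m).
psi-weights needed (psi_j = theta_j + sum_i phi_i psi_{j-i}):
  psi_1 = theta_1 + phi_1 = -0.697 + (-0.199) = -0.896
Right-hand sides:
  c_0 = sigma^2 (1 + theta_1 psi_1) = 1 * (1 + (-0.697)(-0.896)) = 1 * 1.624512 = 1.624512
  c_1 = sigma^2 theta_1 = 1 * (-0.697) = -0.697
  c_2 = 0
Equations for k = 0 and k = 1 (AR order 1):
  gamma(0) = phi_1 gamma(1) + c_0
  gamma(1) = phi_1 gamma(0) + c_1
Substituting the second into the first: gamma(0) (1 - phi_1^2) = c_0 + phi_1 c_1, so
  gamma(0) = (c_0 + phi_1 c_1) / (1 - phi_1^2) = (1.624512 + (-0.199)(-0.697)) / (1 - (-0.199)^2) = 1.763215 / 0.960399 = 1.835919.
Therefore gamma(0) = 1.8359 (to 4 decimal places).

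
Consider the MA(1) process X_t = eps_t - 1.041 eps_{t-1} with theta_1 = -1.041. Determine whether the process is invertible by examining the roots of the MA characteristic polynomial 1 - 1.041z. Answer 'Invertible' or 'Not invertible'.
\text{Not invertible}

The MA(q) characteristic polynomial is P(z) = 1 - 1.041z.
Invertibility requires all roots to lie outside the unit circle, i.e. |z| > 1 for every root.
This is linear in z: 1 + (-1.041) z = 0  =>  z = -1/(-1.041) = 0.960615,  |z| = 0.960615.
Moduli of all roots: 0.9606.
All moduli strictly greater than 1? No.
Verdict: Not invertible.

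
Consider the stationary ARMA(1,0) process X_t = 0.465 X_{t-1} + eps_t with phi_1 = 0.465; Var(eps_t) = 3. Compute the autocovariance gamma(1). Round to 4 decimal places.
\gamma(1) = 1.7798

Multiply the model equation by X_{t-k} and take expectations. With theta_0 = psi_0 = 1 and psi_j the MA(infinity) weights, this gives
  gamma(k) - sum_i phi_i gamma(k-i) = c_k,
  c_k = sigma^2 * sum_{j=k..q} theta_j psi_{j-k}   (c_k = 0 for k > q),
using gamma(-m) = gamma(m).
Pure AR (q = 0): c_0 = sigma^2 = 3, c_k = 0 for k >= 1.
Equations for k = 0 and k = 1 (AR order 1):
  gamma(0) = phi_1 gamma(1) + c_0
  gamma(1) = phi_1 gamma(0) + c_1
Substituting the second into the first: gamma(0) (1 - phi_1^2) = c_0 + phi_1 c_1, so
  gamma(0) = c_0 / (1 - phi_1^2) = 3 / (1 - (0.465)^2) = 3 / 0.783775 = 3.827629.
  gamma(1) = phi_1 gamma(0) = (0.465)(3.827629) = 1.779848.
Therefore gamma(1) = 1.7798 (to 4 decimal places).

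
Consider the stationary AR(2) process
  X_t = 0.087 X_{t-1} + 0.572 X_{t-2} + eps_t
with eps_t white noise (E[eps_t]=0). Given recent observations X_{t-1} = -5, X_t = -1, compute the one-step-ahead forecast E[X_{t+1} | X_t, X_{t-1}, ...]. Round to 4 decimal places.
E[X_{t+1} \mid \mathcal F_t] = -2.9470

For an AR(p) model X_t = c + sum_i phi_i X_{t-i} + eps_t, the
one-step-ahead conditional mean is
  E[X_{t+1} | X_t, ...] = c + sum_i phi_i X_{t+1-i}.
Substitute known values:
  E[X_{t+1} | ...] = (0.087) * (-1) + (0.572) * (-5)
                   = -2.9470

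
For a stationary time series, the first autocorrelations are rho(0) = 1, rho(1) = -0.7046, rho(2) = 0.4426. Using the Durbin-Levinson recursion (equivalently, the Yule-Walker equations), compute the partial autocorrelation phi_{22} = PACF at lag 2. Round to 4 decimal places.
\phi_{22} = -0.1070

The PACF at lag k is phi_{kk}, the last component of the solution
to the Yule-Walker system G_k phi = r_k where
  (G_k)_{ij} = rho(|i - j|), (r_k)_i = rho(i), i,j = 1..k.
Equivalently, Durbin-Levinson gives phi_{kk} iteratively:
  phi_{11} = rho(1)
  phi_{kk} = [rho(k) - sum_{j=1..k-1} phi_{k-1,j} rho(k-j)]
            / [1 - sum_{j=1..k-1} phi_{k-1,j} rho(j)],
  phi_{k,j} = phi_{k-1,j} - phi_{kk} phi_{k-1,k-j},  j = 1..k-1.
Step k = 1:
  phi_11 = rho(1) = -0.7046.
Step k = 2:
  phi_22 = [rho(2) - phi_11 rho(1)] / [1 - phi_11 rho(1)] = [0.4426 - (-0.7046)(-0.7046)] / [1 - (-0.7046)(-0.7046)]
         = -0.05386116 / 0.50353884 = -0.107.
Therefore phi_{22} = -0.1070.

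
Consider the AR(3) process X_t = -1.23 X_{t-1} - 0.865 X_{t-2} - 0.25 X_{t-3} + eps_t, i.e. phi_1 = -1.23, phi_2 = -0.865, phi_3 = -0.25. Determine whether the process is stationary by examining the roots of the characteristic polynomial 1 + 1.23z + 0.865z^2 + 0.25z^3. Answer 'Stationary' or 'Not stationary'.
\text{Stationary}

The AR(p) characteristic polynomial is P(z) = 1 + 1.23z + 0.865z^2 + 0.25z^3.
Stationarity requires all roots to lie outside the unit circle, i.e. |z| > 1 for every root.
Degree 3: look for a simple real root z0 first, then factor out (1 - z/z0) and solve the remaining quadratic.
Testing z0 = -2: P(-2) = 1 + (1.23)(-2) + (0.865)(-2)^2 + (0.25)(-2)^3
  = 1 + (-2.46) + (3.46) + (-2) = 0.  So z_0 = -2 is a root, |z_0| = 2.
Divide out the factor (1 + 0.5 z) = (1 - z/z0) (since 1/z0 = -0.5):
  P(z) = (1 + 0.5 z)(1 + (0.73) z + (0.5) z^2)
  [check: z-coef 0.73 - (-0.5) = 1.23; z^2-coef 0.5 - (-0.5)(0.73) = 0.865; z^3-coef -(-0.5)(0.5) = 0.25.]
Remaining roots from the quadratic factor 1 + (0.73) z + (0.5) z^2:
  Set 1 + (0.73) z + (0.5) z^2 = 0, i.e. a z^2 + b z + c = 0 with a = 0.5, b = 0.73, c = 1.
  Discriminant D = b^2 - 4ac = (0.73)^2 - 4*(0.5)*1 = 0.5329 - (2) = -1.4671.
  D < 0, so the roots are the complex-conjugate pair z = (-b +/- i sqrt(-D)) / (2a) = -0.73 +/- 1.2112i.
  For a conjugate pair |z|^2 = z * conj(z) = (product of roots) = c/a = 1/(0.5) = 2, so |z| = sqrt(2) = 1.4142 for both roots.
Moduli of all roots: 2.0000, 1.4142, 1.4142.
All moduli strictly greater than 1? Yes.
Verdict: Stationary.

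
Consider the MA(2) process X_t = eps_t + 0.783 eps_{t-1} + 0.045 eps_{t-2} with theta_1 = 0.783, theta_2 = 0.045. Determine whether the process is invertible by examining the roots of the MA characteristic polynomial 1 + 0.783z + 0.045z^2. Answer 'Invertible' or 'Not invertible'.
\text{Invertible}

The MA(q) characteristic polynomial is P(z) = 1 + 0.783z + 0.045z^2.
Invertibility requires all roots to lie outside the unit circle, i.e. |z| > 1 for every root.
Set 1 + (0.783) z + (0.045) z^2 = 0, i.e. a z^2 + b z + c = 0 with a = 0.045, b = 0.783, c = 1.
Discriminant D = b^2 - 4ac = (0.783)^2 - 4*(0.045)*1 = 0.613089 - (0.18) = 0.433089.
D >= 0, so the roots are real: z = (-b +/- sqrt(D)) / (2a) = (-0.783 +/- 0.658095) / (0.09).
  z_1 = (-0.783 + 0.658095) / (0.09) = -1.3878,   |z_1| = 1.3878.
  z_2 = (-0.783 - 0.658095) / (0.09) = -16.0122,   |z_2| = 16.0122.
Moduli of all roots: 1.3878, 16.0122.
All moduli strictly greater than 1? Yes.
Verdict: Invertible.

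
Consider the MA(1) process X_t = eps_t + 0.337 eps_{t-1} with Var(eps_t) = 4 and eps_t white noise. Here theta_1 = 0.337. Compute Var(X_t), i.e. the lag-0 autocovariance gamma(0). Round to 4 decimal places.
\gamma(0) = 4.4543

For an MA(q) process X_t = eps_t + sum_i theta_i eps_{t-i} with
Var(eps_t) = sigma^2, the variance is
  gamma(0) = sigma^2 * (1 + sum_i theta_i^2).
  sum_i theta_i^2 = (0.337)^2 = 0.113569.
  gamma(0) = 4 * (1 + 0.113569) = 4 * 1.113569 = 4.454276, which rounds to 4.4543.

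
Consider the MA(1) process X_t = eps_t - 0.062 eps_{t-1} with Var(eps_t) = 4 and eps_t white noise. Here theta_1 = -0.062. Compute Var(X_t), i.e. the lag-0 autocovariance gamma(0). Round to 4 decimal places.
\gamma(0) = 4.0154

For an MA(q) process X_t = eps_t + sum_i theta_i eps_{t-i} with
Var(eps_t) = sigma^2, the variance is
  gamma(0) = sigma^2 * (1 + sum_i theta_i^2).
  sum_i theta_i^2 = (-0.062)^2 = 0.003844.
  gamma(0) = 4 * (1 + 0.003844) = 4 * 1.003844 = 4.015376, which rounds to 4.0154.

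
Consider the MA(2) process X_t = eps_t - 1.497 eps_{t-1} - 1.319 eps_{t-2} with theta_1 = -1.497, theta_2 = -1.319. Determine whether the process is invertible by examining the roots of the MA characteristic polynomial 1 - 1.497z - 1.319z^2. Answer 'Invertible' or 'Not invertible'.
\text{Not invertible}

The MA(q) characteristic polynomial is P(z) = 1 - 1.497z - 1.319z^2.
Invertibility requires all roots to lie outside the unit circle, i.e. |z| > 1 for every root.
Set 1 + (-1.497) z + (-1.319) z^2 = 0, i.e. a z^2 + b z + c = 0 with a = -1.319, b = -1.497, c = 1.
Discriminant D = b^2 - 4ac = (-1.497)^2 - 4*(-1.319)*1 = 2.241009 - (-5.276) = 7.517009.
D >= 0, so the roots are real: z = (-b +/- sqrt(D)) / (2a) = (1.497 +/- 2.741716) / (-2.638).
  z_1 = (1.497 + 2.741716) / (-2.638) = -1.6068,   |z_1| = 1.6068.
  z_2 = (1.497 - 2.741716) / (-2.638) = 0.4718,   |z_2| = 0.4718.
Moduli of all roots: 1.6068, 0.4718.
All moduli strictly greater than 1? No.
Verdict: Not invertible.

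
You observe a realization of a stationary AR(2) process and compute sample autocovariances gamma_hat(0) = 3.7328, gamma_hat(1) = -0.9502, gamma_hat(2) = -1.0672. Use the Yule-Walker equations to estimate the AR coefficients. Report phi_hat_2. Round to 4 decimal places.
\hat\phi_{2} = -0.3750

The Yule-Walker equations for an AR(p) process read, in matrix form,
  Gamma_p phi = r_p,   with   (Gamma_p)_{ij} = gamma(|i - j|),
                       (r_p)_i = gamma(i),   i,j = 1..p.
Substitute the sample gammas (Toeplitz matrix and right-hand side of size 2):
  Gamma_p = [[3.7328, -0.9502], [-0.9502, 3.7328]]
  r_p     = [-0.9502, -1.0672]
Written out:
  3.7328 phi_1 - 0.9502 phi_2 = -0.9502
  -0.9502 phi_1 + 3.7328 phi_2 = -1.0672
Solve by Cramer's rule:
  det = gamma(0)^2 - gamma(1)^2 = (3.7328)^2 - (-0.9502)^2 = 13.93379584 - 0.90288004 = 13.0309158
  phi_hat_1 = [gamma(1) gamma(0) - gamma(1) gamma(2)] / det = [(-0.9502)(3.7328) - (-0.9502)(-1.0672)] / 13.0309158 = -4.56096 / 13.0309158 = -0.35
  phi_hat_2 = [gamma(0) gamma(2) - gamma(1)^2] / det = [(3.7328)(-1.0672) - (-0.9502)^2] / 13.0309158 = -4.8865242 / 13.0309158 = -0.375
So phi_hat = [-0.3500, -0.3750].
Therefore phi_hat_2 = -0.3750.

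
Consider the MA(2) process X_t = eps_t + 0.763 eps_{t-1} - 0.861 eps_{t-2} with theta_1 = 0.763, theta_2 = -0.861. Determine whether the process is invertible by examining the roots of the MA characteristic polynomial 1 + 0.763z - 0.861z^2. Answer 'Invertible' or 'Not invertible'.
\text{Not invertible}

The MA(q) characteristic polynomial is P(z) = 1 + 0.763z - 0.861z^2.
Invertibility requires all roots to lie outside the unit circle, i.e. |z| > 1 for every root.
Set 1 + (0.763) z + (-0.861) z^2 = 0, i.e. a z^2 + b z + c = 0 with a = -0.861, b = 0.763, c = 1.
Discriminant D = b^2 - 4ac = (0.763)^2 - 4*(-0.861)*1 = 0.582169 - (-3.444) = 4.026169.
D >= 0, so the roots are real: z = (-b +/- sqrt(D)) / (2a) = (-0.763 +/- 2.006532) / (-1.722).
  z_1 = (-0.763 + 2.006532) / (-1.722) = -0.7221,   |z_1| = 0.7221.
  z_2 = (-0.763 - 2.006532) / (-1.722) = 1.6083,   |z_2| = 1.6083.
Moduli of all roots: 0.7221, 1.6083.
All moduli strictly greater than 1? No.
Verdict: Not invertible.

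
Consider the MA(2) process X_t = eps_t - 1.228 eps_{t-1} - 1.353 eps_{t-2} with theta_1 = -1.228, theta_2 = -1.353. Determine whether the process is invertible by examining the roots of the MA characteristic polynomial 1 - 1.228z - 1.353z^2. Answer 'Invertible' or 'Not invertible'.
\text{Not invertible}

The MA(q) characteristic polynomial is P(z) = 1 - 1.228z - 1.353z^2.
Invertibility requires all roots to lie outside the unit circle, i.e. |z| > 1 for every root.
Set 1 + (-1.228) z + (-1.353) z^2 = 0, i.e. a z^2 + b z + c = 0 with a = -1.353, b = -1.228, c = 1.
Discriminant D = b^2 - 4ac = (-1.228)^2 - 4*(-1.353)*1 = 1.507984 - (-5.412) = 6.919984.
D >= 0, so the roots are real: z = (-b +/- sqrt(D)) / (2a) = (1.228 +/- 2.630586) / (-2.706).
  z_1 = (1.228 + 2.630586) / (-2.706) = -1.4259,   |z_1| = 1.4259.
  z_2 = (1.228 - 2.630586) / (-2.706) = 0.5183,   |z_2| = 0.5183.
Moduli of all roots: 1.4259, 0.5183.
All moduli strictly greater than 1? No.
Verdict: Not invertible.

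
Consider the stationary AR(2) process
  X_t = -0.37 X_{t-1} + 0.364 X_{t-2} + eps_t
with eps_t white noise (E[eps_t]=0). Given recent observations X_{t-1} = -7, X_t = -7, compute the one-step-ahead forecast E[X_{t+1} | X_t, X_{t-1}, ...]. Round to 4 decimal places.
E[X_{t+1} \mid \mathcal F_t] = 0.0420

For an AR(p) model X_t = c + sum_i phi_i X_{t-i} + eps_t, the
one-step-ahead conditional mean is
  E[X_{t+1} | X_t, ...] = c + sum_i phi_i X_{t+1-i}.
Substitute known values:
  E[X_{t+1} | ...] = (-0.37) * (-7) + (0.364) * (-7)
                   = 0.0420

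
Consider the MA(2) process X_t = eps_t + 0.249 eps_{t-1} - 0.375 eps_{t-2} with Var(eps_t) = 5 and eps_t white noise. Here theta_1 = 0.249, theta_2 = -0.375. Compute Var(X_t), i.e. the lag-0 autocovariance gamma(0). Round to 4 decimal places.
\gamma(0) = 6.0131

For an MA(q) process X_t = eps_t + sum_i theta_i eps_{t-i} with
Var(eps_t) = sigma^2, the variance is
  gamma(0) = sigma^2 * (1 + sum_i theta_i^2).
  sum_i theta_i^2 = (0.249)^2 + (-0.375)^2 = 0.062001 + 0.140625 = 0.202626.
  gamma(0) = 5 * (1 + 0.202626) = 5 * 1.202626 = 6.01313, which rounds to 6.0131.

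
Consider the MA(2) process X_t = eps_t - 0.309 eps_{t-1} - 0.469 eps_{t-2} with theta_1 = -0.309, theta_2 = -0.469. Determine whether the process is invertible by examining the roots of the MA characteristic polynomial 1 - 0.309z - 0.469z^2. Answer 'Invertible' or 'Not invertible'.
\text{Invertible}

The MA(q) characteristic polynomial is P(z) = 1 - 0.309z - 0.469z^2.
Invertibility requires all roots to lie outside the unit circle, i.e. |z| > 1 for every root.
Set 1 + (-0.309) z + (-0.469) z^2 = 0, i.e. a z^2 + b z + c = 0 with a = -0.469, b = -0.309, c = 1.
Discriminant D = b^2 - 4ac = (-0.309)^2 - 4*(-0.469)*1 = 0.095481 - (-1.876) = 1.971481.
D >= 0, so the roots are real: z = (-b +/- sqrt(D)) / (2a) = (0.309 +/- 1.404094) / (-0.938).
  z_1 = (0.309 + 1.404094) / (-0.938) = -1.8263,   |z_1| = 1.8263.
  z_2 = (0.309 - 1.404094) / (-0.938) = 1.1675,   |z_2| = 1.1675.
Moduli of all roots: 1.8263, 1.1675.
All moduli strictly greater than 1? Yes.
Verdict: Invertible.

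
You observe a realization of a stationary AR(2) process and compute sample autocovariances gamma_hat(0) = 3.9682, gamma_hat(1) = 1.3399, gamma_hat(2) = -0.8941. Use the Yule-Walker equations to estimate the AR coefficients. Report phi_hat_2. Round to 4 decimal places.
\hat\phi_{2} = -0.3830

The Yule-Walker equations for an AR(p) process read, in matrix form,
  Gamma_p phi = r_p,   with   (Gamma_p)_{ij} = gamma(|i - j|),
                       (r_p)_i = gamma(i),   i,j = 1..p.
Substitute the sample gammas (Toeplitz matrix and right-hand side of size 2):
  Gamma_p = [[3.9682, 1.3399], [1.3399, 3.9682]]
  r_p     = [1.3399, -0.8941]
Written out:
  3.9682 phi_1 + 1.3399 phi_2 = 1.3399
  1.3399 phi_1 + 3.9682 phi_2 = -0.8941
Solve by Cramer's rule:
  det = gamma(0)^2 - gamma(1)^2 = (3.9682)^2 - (1.3399)^2 = 15.74661124 - 1.79533201 = 13.95127923
  phi_hat_1 = [gamma(1) gamma(0) - gamma(1) gamma(2)] / det = [(1.3399)(3.9682) - (1.3399)(-0.8941)] / 13.95127923 = 6.51499577 / 13.95127923 = 0.467
  phi_hat_2 = [gamma(0) gamma(2) - gamma(1)^2] / det = [(3.9682)(-0.8941) - (1.3399)^2] / 13.95127923 = -5.34329963 / 13.95127923 = -0.383
So phi_hat = [0.4670, -0.3830].
Therefore phi_hat_2 = -0.3830.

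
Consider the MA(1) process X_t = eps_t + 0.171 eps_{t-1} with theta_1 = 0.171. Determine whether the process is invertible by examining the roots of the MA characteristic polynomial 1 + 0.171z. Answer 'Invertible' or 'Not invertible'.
\text{Invertible}

The MA(q) characteristic polynomial is P(z) = 1 + 0.171z.
Invertibility requires all roots to lie outside the unit circle, i.e. |z| > 1 for every root.
This is linear in z: 1 + (0.171) z = 0  =>  z = -1/(0.171) = -5.847953,  |z| = 5.847953.
Moduli of all roots: 5.8480.
All moduli strictly greater than 1? Yes.
Verdict: Invertible.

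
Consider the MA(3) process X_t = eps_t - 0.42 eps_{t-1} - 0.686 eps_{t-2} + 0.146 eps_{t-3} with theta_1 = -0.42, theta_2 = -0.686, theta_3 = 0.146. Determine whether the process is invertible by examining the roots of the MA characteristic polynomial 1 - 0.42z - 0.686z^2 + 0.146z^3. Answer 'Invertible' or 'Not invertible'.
\text{Invertible}

The MA(q) characteristic polynomial is P(z) = 1 - 0.42z - 0.686z^2 + 0.146z^3.
Invertibility requires all roots to lie outside the unit circle, i.e. |z| > 1 for every root.
Degree 3: look for a simple real root z0 first, then factor out (1 - z/z0) and solve the remaining quadratic.
Testing z0 = 5: P(5) = 1 + (-0.42)(5) + (-0.686)(5)^2 + (0.146)(5)^3
  = 1 + (-2.1) + (-17.15) + (18.25) = 0.  So z_0 = 5 is a root, |z_0| = 5.
Divide out the factor (1 - 0.2 z) = (1 - z/z0) (since 1/z0 = 0.2):
  P(z) = (1 - 0.2 z)(1 + (-0.22) z + (-0.73) z^2)
  [check: z-coef -0.22 - (0.2) = -0.42; z^2-coef -0.73 - (0.2)(-0.22) = -0.686; z^3-coef -(0.2)(-0.73) = 0.146.]
Remaining roots from the quadratic factor 1 + (-0.22) z + (-0.73) z^2:
  Set 1 + (-0.22) z + (-0.73) z^2 = 0, i.e. a z^2 + b z + c = 0 with a = -0.73, b = -0.22, c = 1.
  Discriminant D = b^2 - 4ac = (-0.22)^2 - 4*(-0.73)*1 = 0.0484 - (-2.92) = 2.9684.
  D >= 0, so the roots are real: z = (-b +/- sqrt(D)) / (2a) = (0.22 +/- 1.722905) / (-1.46).
    z_1 = (0.22 + 1.722905) / (-1.46) = -1.3308,   |z_1| = 1.3308.
    z_2 = (0.22 - 1.722905) / (-1.46) = 1.0294,   |z_2| = 1.0294.
Moduli of all roots: 5.0000, 1.3308, 1.0294.
All moduli strictly greater than 1? Yes.
Verdict: Invertible.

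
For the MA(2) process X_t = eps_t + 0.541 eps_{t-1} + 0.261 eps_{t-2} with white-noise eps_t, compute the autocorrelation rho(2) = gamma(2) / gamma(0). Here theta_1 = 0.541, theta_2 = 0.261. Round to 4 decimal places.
\rho(2) = 0.1918

For an MA(q) process with theta_0 = 1, the autocovariance is
  gamma(k) = sigma^2 * sum_{i=0..q-k} theta_i * theta_{i+k},
and rho(k) = gamma(k) / gamma(0). Sigma^2 cancels.
  numerator   = (1)*(0.261) = 0.261.
  denominator = (1)^2 + (0.541)^2 + (0.261)^2 = 1.360802.
  rho(2) = 0.261 / 1.360802 = 0.1918.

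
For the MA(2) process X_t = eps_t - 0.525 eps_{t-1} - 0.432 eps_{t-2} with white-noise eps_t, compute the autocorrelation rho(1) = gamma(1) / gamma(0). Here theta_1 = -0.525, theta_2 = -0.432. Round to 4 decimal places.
\rho(1) = -0.2039

For an MA(q) process with theta_0 = 1, the autocovariance is
  gamma(k) = sigma^2 * sum_{i=0..q-k} theta_i * theta_{i+k},
and rho(k) = gamma(k) / gamma(0). Sigma^2 cancels.
  numerator   = (1)*(-0.525) + (-0.525)*(-0.432) = -0.2982.
  denominator = (1)^2 + (-0.525)^2 + (-0.432)^2 = 1.462249.
  rho(1) = -0.2982 / 1.462249 = -0.2039.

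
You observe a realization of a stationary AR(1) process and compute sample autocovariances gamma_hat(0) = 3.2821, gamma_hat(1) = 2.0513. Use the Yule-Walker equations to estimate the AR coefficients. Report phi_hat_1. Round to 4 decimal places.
\hat\phi_{1} = 0.6250

The Yule-Walker equations for an AR(p) process read, in matrix form,
  Gamma_p phi = r_p,   with   (Gamma_p)_{ij} = gamma(|i - j|),
                       (r_p)_i = gamma(i),   i,j = 1..p.
Substitute the sample gammas (Toeplitz matrix and right-hand side of size 1):
  Gamma_p = [[3.2821]]
  r_p     = [2.0513]
With p = 1 this is the single equation gamma(0) phi_1 = gamma(1):
  phi_hat_1 = gamma(1) / gamma(0) = 2.0513 / 3.2821 = 0.6250.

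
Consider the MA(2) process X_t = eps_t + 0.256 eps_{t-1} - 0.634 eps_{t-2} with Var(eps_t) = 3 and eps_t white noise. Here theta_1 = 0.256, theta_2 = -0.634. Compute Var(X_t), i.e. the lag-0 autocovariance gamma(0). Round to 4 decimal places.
\gamma(0) = 4.4025

For an MA(q) process X_t = eps_t + sum_i theta_i eps_{t-i} with
Var(eps_t) = sigma^2, the variance is
  gamma(0) = sigma^2 * (1 + sum_i theta_i^2).
  sum_i theta_i^2 = (0.256)^2 + (-0.634)^2 = 0.065536 + 0.401956 = 0.467492.
  gamma(0) = 3 * (1 + 0.467492) = 3 * 1.467492 = 4.402476, which rounds to 4.4025.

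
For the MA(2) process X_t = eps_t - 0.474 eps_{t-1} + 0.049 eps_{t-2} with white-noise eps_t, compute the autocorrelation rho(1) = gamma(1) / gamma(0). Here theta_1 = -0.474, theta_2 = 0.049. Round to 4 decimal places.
\rho(1) = -0.4052

For an MA(q) process with theta_0 = 1, the autocovariance is
  gamma(k) = sigma^2 * sum_{i=0..q-k} theta_i * theta_{i+k},
and rho(k) = gamma(k) / gamma(0). Sigma^2 cancels.
  numerator   = (1)*(-0.474) + (-0.474)*(0.049) = -0.497226.
  denominator = (1)^2 + (-0.474)^2 + (0.049)^2 = 1.227077.
  rho(1) = -0.497226 / 1.227077 = -0.4052.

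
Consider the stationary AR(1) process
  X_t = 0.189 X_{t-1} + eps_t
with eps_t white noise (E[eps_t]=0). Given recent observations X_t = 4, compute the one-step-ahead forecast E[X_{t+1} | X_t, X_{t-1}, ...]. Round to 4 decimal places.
E[X_{t+1} \mid \mathcal F_t] = 0.7560

For an AR(p) model X_t = c + sum_i phi_i X_{t-i} + eps_t, the
one-step-ahead conditional mean is
  E[X_{t+1} | X_t, ...] = c + sum_i phi_i X_{t+1-i}.
Substitute known values:
  E[X_{t+1} | ...] = (0.189) * (4)
                   = 0.7560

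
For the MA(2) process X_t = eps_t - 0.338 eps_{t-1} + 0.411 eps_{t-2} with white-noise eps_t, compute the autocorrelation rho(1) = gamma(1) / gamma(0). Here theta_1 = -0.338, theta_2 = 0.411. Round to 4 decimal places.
\rho(1) = -0.3717

For an MA(q) process with theta_0 = 1, the autocovariance is
  gamma(k) = sigma^2 * sum_{i=0..q-k} theta_i * theta_{i+k},
and rho(k) = gamma(k) / gamma(0). Sigma^2 cancels.
  numerator   = (1)*(-0.338) + (-0.338)*(0.411) = -0.476918.
  denominator = (1)^2 + (-0.338)^2 + (0.411)^2 = 1.283165.
  rho(1) = -0.476918 / 1.283165 = -0.3717.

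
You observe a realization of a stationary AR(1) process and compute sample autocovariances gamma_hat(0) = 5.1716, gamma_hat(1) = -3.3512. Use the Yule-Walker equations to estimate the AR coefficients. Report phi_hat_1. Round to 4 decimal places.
\hat\phi_{1} = -0.6480

The Yule-Walker equations for an AR(p) process read, in matrix form,
  Gamma_p phi = r_p,   with   (Gamma_p)_{ij} = gamma(|i - j|),
                       (r_p)_i = gamma(i),   i,j = 1..p.
Substitute the sample gammas (Toeplitz matrix and right-hand side of size 1):
  Gamma_p = [[5.1716]]
  r_p     = [-3.3512]
With p = 1 this is the single equation gamma(0) phi_1 = gamma(1):
  phi_hat_1 = gamma(1) / gamma(0) = -3.3512 / 5.1716 = -0.6480.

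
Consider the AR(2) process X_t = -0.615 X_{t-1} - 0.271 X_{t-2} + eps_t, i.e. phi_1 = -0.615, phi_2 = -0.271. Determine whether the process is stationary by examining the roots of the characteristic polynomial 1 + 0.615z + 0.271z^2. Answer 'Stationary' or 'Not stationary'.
\text{Stationary}

The AR(p) characteristic polynomial is P(z) = 1 + 0.615z + 0.271z^2.
Stationarity requires all roots to lie outside the unit circle, i.e. |z| > 1 for every root.
Set 1 + (0.615) z + (0.271) z^2 = 0, i.e. a z^2 + b z + c = 0 with a = 0.271, b = 0.615, c = 1.
Discriminant D = b^2 - 4ac = (0.615)^2 - 4*(0.271)*1 = 0.378225 - (1.084) = -0.705775.
D < 0, so the roots are the complex-conjugate pair z = (-b +/- i sqrt(-D)) / (2a) = -1.1347 +/- 1.55i.
For a conjugate pair |z|^2 = z * conj(z) = (product of roots) = c/a = 1/(0.271) = 3.690037, so |z| = sqrt(3.690037) = 1.9209 for both roots.
Moduli of all roots: 1.9209, 1.9209.
All moduli strictly greater than 1? Yes.
Verdict: Stationary.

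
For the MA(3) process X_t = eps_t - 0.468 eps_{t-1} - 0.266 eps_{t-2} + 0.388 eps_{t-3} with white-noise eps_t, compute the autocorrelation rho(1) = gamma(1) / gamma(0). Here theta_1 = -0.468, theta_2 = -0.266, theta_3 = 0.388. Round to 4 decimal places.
\rho(1) = -0.3102

For an MA(q) process with theta_0 = 1, the autocovariance is
  gamma(k) = sigma^2 * sum_{i=0..q-k} theta_i * theta_{i+k},
and rho(k) = gamma(k) / gamma(0). Sigma^2 cancels.
  numerator   = (1)*(-0.468) + (-0.468)*(-0.266) + (-0.266)*(0.388) = -0.44672.
  denominator = (1)^2 + (-0.468)^2 + (-0.266)^2 + (0.388)^2 = 1.440324.
  rho(1) = -0.44672 / 1.440324 = -0.3102.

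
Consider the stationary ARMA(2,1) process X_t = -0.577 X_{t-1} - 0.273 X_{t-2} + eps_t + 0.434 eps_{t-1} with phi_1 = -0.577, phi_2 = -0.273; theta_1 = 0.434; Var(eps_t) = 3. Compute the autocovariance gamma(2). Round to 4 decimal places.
\gamma(2) = -0.6273

Multiply the model equation by X_{t-k} and take expectations. With theta_0 = psi_0 = 1 and psi_j the MA(infinity) weights, this gives
  gamma(k) - sum_i phi_i gamma(k-i) = c_k,
  c_k = sigma^2 * sum_{j=k..q} theta_j psi_{j-k}   (c_k = 0 for k > q),
using gamma(-m) = gamma(m).
psi-weights needed (psi_j = theta_j + sum_i phi_i psi_{j-i}):
  psi_1 = theta_1 + phi_1 = 0.434 + (-0.577) = -0.143
Right-hand sides:
  c_0 = sigma^2 (1 + theta_1 psi_1) = 3 * (1 + (0.434)(-0.143)) = 3 * 0.937938 = 2.813814
  c_1 = sigma^2 theta_1 = 3 * (0.434) = 1.302
  c_2 = 0
Equations for k = 0, 1, 2 (AR order 2, c_2 = 0):
  (E0) gamma(0) = phi_1 gamma(1) + phi_2 gamma(2) + c_0
  (E1) gamma(1) = phi_1 gamma(0) + phi_2 gamma(1) + c_1
  (E2) gamma(2) = phi_1 gamma(1) + phi_2 gamma(0)
From (E1): gamma(1) = A gamma(0) + B with
  A = phi_1 / (1 - phi_2) = -0.577 / 1.273 = -0.45326,   B = c_1 / (1 - phi_2) = 1.302 / 1.273 = 1.022781.
Insert (E2) into (E0): gamma(0) (1 - phi_2^2) = phi_1 (1 + phi_2) gamma(1) + c_0.
  phi_1 (1 + phi_2) = (-0.577)(0.727) = -0.419479,   1 - phi_2^2 = 0.925471.
Replace gamma(1) by A gamma(0) + B and collect gamma(0):
  gamma(0) [0.925471 - (-0.419479)(-0.45326)] = (-0.419479)(1.022781) + 2.813814
  gamma(0) * 0.735338 = 2.384779
  gamma(0) = 2.384779 / 0.735338 = 3.243106.
  gamma(1) = A gamma(0) + B = (-0.45326)(3.243106) + (1.022781) = -0.447189.
  gamma(2) = phi_1 gamma(1) + phi_2 gamma(0) = (-0.577)(-0.447189) + (-0.273)(3.243106) = -0.62734.
Therefore gamma(2) = -0.6273 (to 4 decimal places).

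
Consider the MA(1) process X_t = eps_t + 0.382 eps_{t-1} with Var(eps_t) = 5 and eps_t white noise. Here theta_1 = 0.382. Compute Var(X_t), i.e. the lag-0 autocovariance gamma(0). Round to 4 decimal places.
\gamma(0) = 5.7296

For an MA(q) process X_t = eps_t + sum_i theta_i eps_{t-i} with
Var(eps_t) = sigma^2, the variance is
  gamma(0) = sigma^2 * (1 + sum_i theta_i^2).
  sum_i theta_i^2 = (0.382)^2 = 0.145924.
  gamma(0) = 5 * (1 + 0.145924) = 5 * 1.145924 = 5.72962, which rounds to 5.7296.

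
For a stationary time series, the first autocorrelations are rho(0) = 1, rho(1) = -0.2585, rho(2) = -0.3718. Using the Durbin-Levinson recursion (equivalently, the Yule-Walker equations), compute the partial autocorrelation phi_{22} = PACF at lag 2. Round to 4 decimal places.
\phi_{22} = -0.4700

The PACF at lag k is phi_{kk}, the last component of the solution
to the Yule-Walker system G_k phi = r_k where
  (G_k)_{ij} = rho(|i - j|), (r_k)_i = rho(i), i,j = 1..k.
Equivalently, Durbin-Levinson gives phi_{kk} iteratively:
  phi_{11} = rho(1)
  phi_{kk} = [rho(k) - sum_{j=1..k-1} phi_{k-1,j} rho(k-j)]
            / [1 - sum_{j=1..k-1} phi_{k-1,j} rho(j)],
  phi_{k,j} = phi_{k-1,j} - phi_{kk} phi_{k-1,k-j},  j = 1..k-1.
Step k = 1:
  phi_11 = rho(1) = -0.2585.
Step k = 2:
  phi_22 = [rho(2) - phi_11 rho(1)] / [1 - phi_11 rho(1)] = [-0.3718 - (-0.2585)(-0.2585)] / [1 - (-0.2585)(-0.2585)]
         = -0.43862225 / 0.93317775 = -0.47.
Therefore phi_{22} = -0.4700.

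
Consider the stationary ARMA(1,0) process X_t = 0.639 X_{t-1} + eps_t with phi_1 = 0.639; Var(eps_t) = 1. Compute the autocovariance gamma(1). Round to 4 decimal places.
\gamma(1) = 1.0800

Multiply the model equation by X_{t-k} and take expectations. With theta_0 = psi_0 = 1 and psi_j the MA(infinity) weights, this gives
  gamma(k) - sum_i phi_i gamma(k-i) = c_k,
  c_k = sigma^2 * sum_{j=k..q} theta_j psi_{j-k}   (c_k = 0 for k > q),
using gamma(-m) = gamma(m).
Pure AR (q = 0): c_0 = sigma^2 = 1, c_k = 0 for k >= 1.
Equations for k = 0 and k = 1 (AR order 1):
  gamma(0) = phi_1 gamma(1) + c_0
  gamma(1) = phi_1 gamma(0) + c_1
Substituting the second into the first: gamma(0) (1 - phi_1^2) = c_0 + phi_1 c_1, so
  gamma(0) = c_0 / (1 - phi_1^2) = 1 / (1 - (0.639)^2) = 1 / 0.591679 = 1.690106.
  gamma(1) = phi_1 gamma(0) = (0.639)(1.690106) = 1.079977.
Therefore gamma(1) = 1.0800 (to 4 decimal places).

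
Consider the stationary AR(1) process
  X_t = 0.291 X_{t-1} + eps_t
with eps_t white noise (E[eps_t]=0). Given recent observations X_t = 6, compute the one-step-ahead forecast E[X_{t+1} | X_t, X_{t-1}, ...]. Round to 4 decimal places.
E[X_{t+1} \mid \mathcal F_t] = 1.7460

For an AR(p) model X_t = c + sum_i phi_i X_{t-i} + eps_t, the
one-step-ahead conditional mean is
  E[X_{t+1} | X_t, ...] = c + sum_i phi_i X_{t+1-i}.
Substitute known values:
  E[X_{t+1} | ...] = (0.291) * (6)
                   = 1.7460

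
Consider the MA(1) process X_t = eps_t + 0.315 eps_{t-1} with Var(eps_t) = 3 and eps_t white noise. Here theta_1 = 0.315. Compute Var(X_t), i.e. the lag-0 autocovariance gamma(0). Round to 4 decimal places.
\gamma(0) = 3.2977

For an MA(q) process X_t = eps_t + sum_i theta_i eps_{t-i} with
Var(eps_t) = sigma^2, the variance is
  gamma(0) = sigma^2 * (1 + sum_i theta_i^2).
  sum_i theta_i^2 = (0.315)^2 = 0.099225.
  gamma(0) = 3 * (1 + 0.099225) = 3 * 1.099225 = 3.297675, which rounds to 3.2977.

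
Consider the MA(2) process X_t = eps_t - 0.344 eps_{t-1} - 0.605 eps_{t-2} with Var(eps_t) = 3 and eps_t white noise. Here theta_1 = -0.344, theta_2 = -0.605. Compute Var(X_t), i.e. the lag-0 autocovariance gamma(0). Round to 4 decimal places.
\gamma(0) = 4.4531

For an MA(q) process X_t = eps_t + sum_i theta_i eps_{t-i} with
Var(eps_t) = sigma^2, the variance is
  gamma(0) = sigma^2 * (1 + sum_i theta_i^2).
  sum_i theta_i^2 = (-0.344)^2 + (-0.605)^2 = 0.118336 + 0.366025 = 0.484361.
  gamma(0) = 3 * (1 + 0.484361) = 3 * 1.484361 = 4.453083, which rounds to 4.4531.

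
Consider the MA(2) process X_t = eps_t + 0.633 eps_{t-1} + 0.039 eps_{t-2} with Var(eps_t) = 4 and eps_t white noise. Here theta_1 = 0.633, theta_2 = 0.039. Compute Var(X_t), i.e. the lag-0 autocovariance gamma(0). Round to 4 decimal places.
\gamma(0) = 5.6088

For an MA(q) process X_t = eps_t + sum_i theta_i eps_{t-i} with
Var(eps_t) = sigma^2, the variance is
  gamma(0) = sigma^2 * (1 + sum_i theta_i^2).
  sum_i theta_i^2 = (0.633)^2 + (0.039)^2 = 0.400689 + 0.001521 = 0.40221.
  gamma(0) = 4 * (1 + 0.40221) = 4 * 1.40221 = 5.60884, which rounds to 5.6088.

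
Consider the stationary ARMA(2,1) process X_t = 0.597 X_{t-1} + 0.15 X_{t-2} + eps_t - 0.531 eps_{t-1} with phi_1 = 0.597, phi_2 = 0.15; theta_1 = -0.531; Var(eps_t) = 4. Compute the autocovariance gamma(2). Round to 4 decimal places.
\gamma(2) = 0.9728

Multiply the model equation by X_{t-k} and take expectations. With theta_0 = psi_0 = 1 and psi_j the MA(infinity) weights, this gives
  gamma(k) - sum_i phi_i gamma(k-i) = c_k,
  c_k = sigma^2 * sum_{j=k..q} theta_j psi_{j-k}   (c_k = 0 for k > q),
using gamma(-m) = gamma(m).
psi-weights needed (psi_j = theta_j + sum_i phi_i psi_{j-i}):
  psi_1 = theta_1 + phi_1 = -0.531 + (0.597) = 0.066
Right-hand sides:
  c_0 = sigma^2 (1 + theta_1 psi_1) = 4 * (1 + (-0.531)(0.066)) = 4 * 0.964954 = 3.859816
  c_1 = sigma^2 theta_1 = 4 * (-0.531) = -2.124
  c_2 = 0
Equations for k = 0, 1, 2 (AR order 2, c_2 = 0):
  (E0) gamma(0) = phi_1 gamma(1) + phi_2 gamma(2) + c_0
  (E1) gamma(1) = phi_1 gamma(0) + phi_2 gamma(1) + c_1
  (E2) gamma(2) = phi_1 gamma(1) + phi_2 gamma(0)
From (E1): gamma(1) = A gamma(0) + B with
  A = phi_1 / (1 - phi_2) = 0.597 / 0.85 = 0.702353,   B = c_1 / (1 - phi_2) = -2.124 / 0.85 = -2.498824.
Insert (E2) into (E0): gamma(0) (1 - phi_2^2) = phi_1 (1 + phi_2) gamma(1) + c_0.
  phi_1 (1 + phi_2) = (0.597)(1.15) = 0.68655,   1 - phi_2^2 = 0.9775.
Replace gamma(1) by A gamma(0) + B and collect gamma(0):
  gamma(0) [0.9775 - (0.68655)(0.702353)] = (0.68655)(-2.498824) + 3.859816
  gamma(0) * 0.4953 = 2.144249
  gamma(0) = 2.144249 / 0.4953 = 4.329195.
  gamma(1) = A gamma(0) + B = (0.702353)(4.329195) + (-2.498824) = 0.5418.
  gamma(2) = phi_1 gamma(1) + phi_2 gamma(0) = (0.597)(0.5418) + (0.15)(4.329195) = 0.972834.
Therefore gamma(2) = 0.9728 (to 4 decimal places).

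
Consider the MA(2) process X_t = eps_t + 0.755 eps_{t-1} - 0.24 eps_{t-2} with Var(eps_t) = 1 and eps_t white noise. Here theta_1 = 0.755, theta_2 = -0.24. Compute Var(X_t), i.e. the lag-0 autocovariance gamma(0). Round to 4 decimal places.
\gamma(0) = 1.6276

For an MA(q) process X_t = eps_t + sum_i theta_i eps_{t-i} with
Var(eps_t) = sigma^2, the variance is
  gamma(0) = sigma^2 * (1 + sum_i theta_i^2).
  sum_i theta_i^2 = (0.755)^2 + (-0.24)^2 = 0.570025 + 0.0576 = 0.627625.
  gamma(0) = 1 * (1 + 0.627625) = 1 * 1.627625 = 1.627625, which rounds to 1.6276.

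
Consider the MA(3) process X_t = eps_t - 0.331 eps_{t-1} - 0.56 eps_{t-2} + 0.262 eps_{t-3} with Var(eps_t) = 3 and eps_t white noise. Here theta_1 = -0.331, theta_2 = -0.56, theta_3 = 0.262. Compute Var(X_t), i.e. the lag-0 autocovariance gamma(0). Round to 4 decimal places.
\gamma(0) = 4.4754

For an MA(q) process X_t = eps_t + sum_i theta_i eps_{t-i} with
Var(eps_t) = sigma^2, the variance is
  gamma(0) = sigma^2 * (1 + sum_i theta_i^2).
  sum_i theta_i^2 = (-0.331)^2 + (-0.56)^2 + (0.262)^2 = 0.109561 + 0.3136 + 0.068644 = 0.491805.
  gamma(0) = 3 * (1 + 0.491805) = 3 * 1.491805 = 4.475415, which rounds to 4.4754.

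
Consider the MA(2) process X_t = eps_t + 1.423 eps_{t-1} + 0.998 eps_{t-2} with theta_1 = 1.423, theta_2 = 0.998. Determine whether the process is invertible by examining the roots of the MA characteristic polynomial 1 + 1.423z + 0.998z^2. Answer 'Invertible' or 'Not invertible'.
\text{Invertible}

The MA(q) characteristic polynomial is P(z) = 1 + 1.423z + 0.998z^2.
Invertibility requires all roots to lie outside the unit circle, i.e. |z| > 1 for every root.
Set 1 + (1.423) z + (0.998) z^2 = 0, i.e. a z^2 + b z + c = 0 with a = 0.998, b = 1.423, c = 1.
Discriminant D = b^2 - 4ac = (1.423)^2 - 4*(0.998)*1 = 2.024929 - (3.992) = -1.967071.
D < 0, so the roots are the complex-conjugate pair z = (-b +/- i sqrt(-D)) / (2a) = -0.7129 +/- 0.7027i.
For a conjugate pair |z|^2 = z * conj(z) = (product of roots) = c/a = 1/(0.998) = 1.002004, so |z| = sqrt(1.002004) = 1.001 for both roots.
Moduli of all roots: 1.0010, 1.0010.
All moduli strictly greater than 1? Yes.
Verdict: Invertible.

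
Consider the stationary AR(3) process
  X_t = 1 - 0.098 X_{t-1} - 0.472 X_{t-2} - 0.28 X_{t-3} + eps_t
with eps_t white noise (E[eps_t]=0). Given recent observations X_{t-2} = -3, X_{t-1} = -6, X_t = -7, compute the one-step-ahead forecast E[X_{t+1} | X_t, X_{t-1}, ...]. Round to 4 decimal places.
E[X_{t+1} \mid \mathcal F_t] = 5.3580

For an AR(p) model X_t = c + sum_i phi_i X_{t-i} + eps_t, the
one-step-ahead conditional mean is
  E[X_{t+1} | X_t, ...] = c + sum_i phi_i X_{t+1-i}.
Substitute known values:
  E[X_{t+1} | ...] = 1 + (-0.098) * (-7) + (-0.472) * (-6) + (-0.28) * (-3)
                   = 5.3580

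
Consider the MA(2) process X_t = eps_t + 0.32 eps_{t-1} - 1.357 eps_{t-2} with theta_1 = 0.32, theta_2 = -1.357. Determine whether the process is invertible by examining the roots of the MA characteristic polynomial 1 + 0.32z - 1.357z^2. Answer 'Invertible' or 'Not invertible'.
\text{Not invertible}

The MA(q) characteristic polynomial is P(z) = 1 + 0.32z - 1.357z^2.
Invertibility requires all roots to lie outside the unit circle, i.e. |z| > 1 for every root.
Set 1 + (0.32) z + (-1.357) z^2 = 0, i.e. a z^2 + b z + c = 0 with a = -1.357, b = 0.32, c = 1.
Discriminant D = b^2 - 4ac = (0.32)^2 - 4*(-1.357)*1 = 0.1024 - (-5.428) = 5.5304.
D >= 0, so the roots are real: z = (-b +/- sqrt(D)) / (2a) = (-0.32 +/- 2.35168) / (-2.714).
  z_1 = (-0.32 + 2.35168) / (-2.714) = -0.7486,   |z_1| = 0.7486.
  z_2 = (-0.32 - 2.35168) / (-2.714) = 0.9844,   |z_2| = 0.9844.
Moduli of all roots: 0.7486, 0.9844.
All moduli strictly greater than 1? No.
Verdict: Not invertible.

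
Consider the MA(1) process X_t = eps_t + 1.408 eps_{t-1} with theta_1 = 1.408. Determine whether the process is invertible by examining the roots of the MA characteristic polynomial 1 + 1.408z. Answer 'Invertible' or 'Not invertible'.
\text{Not invertible}

The MA(q) characteristic polynomial is P(z) = 1 + 1.408z.
Invertibility requires all roots to lie outside the unit circle, i.e. |z| > 1 for every root.
This is linear in z: 1 + (1.408) z = 0  =>  z = -1/(1.408) = -0.710227,  |z| = 0.710227.
Moduli of all roots: 0.7102.
All moduli strictly greater than 1? No.
Verdict: Not invertible.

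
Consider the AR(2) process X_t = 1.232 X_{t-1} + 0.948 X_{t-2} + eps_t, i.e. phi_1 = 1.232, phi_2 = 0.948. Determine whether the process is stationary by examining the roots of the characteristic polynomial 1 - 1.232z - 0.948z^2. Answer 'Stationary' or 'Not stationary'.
\text{Not stationary}

The AR(p) characteristic polynomial is P(z) = 1 - 1.232z - 0.948z^2.
Stationarity requires all roots to lie outside the unit circle, i.e. |z| > 1 for every root.
Set 1 + (-1.232) z + (-0.948) z^2 = 0, i.e. a z^2 + b z + c = 0 with a = -0.948, b = -1.232, c = 1.
Discriminant D = b^2 - 4ac = (-1.232)^2 - 4*(-0.948)*1 = 1.517824 - (-3.792) = 5.309824.
D >= 0, so the roots are real: z = (-b +/- sqrt(D)) / (2a) = (1.232 +/- 2.304306) / (-1.896).
  z_1 = (1.232 + 2.304306) / (-1.896) = -1.8651,   |z_1| = 1.8651.
  z_2 = (1.232 - 2.304306) / (-1.896) = 0.5656,   |z_2| = 0.5656.
Moduli of all roots: 1.8651, 0.5656.
All moduli strictly greater than 1? No.
Verdict: Not stationary.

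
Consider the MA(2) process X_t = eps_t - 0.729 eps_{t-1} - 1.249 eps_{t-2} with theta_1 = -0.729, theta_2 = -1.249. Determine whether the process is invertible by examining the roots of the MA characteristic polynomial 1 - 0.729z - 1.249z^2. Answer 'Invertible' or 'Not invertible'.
\text{Not invertible}

The MA(q) characteristic polynomial is P(z) = 1 - 0.729z - 1.249z^2.
Invertibility requires all roots to lie outside the unit circle, i.e. |z| > 1 for every root.
Set 1 + (-0.729) z + (-1.249) z^2 = 0, i.e. a z^2 + b z + c = 0 with a = -1.249, b = -0.729, c = 1.
Discriminant D = b^2 - 4ac = (-0.729)^2 - 4*(-1.249)*1 = 0.531441 - (-4.996) = 5.527441.
D >= 0, so the roots are real: z = (-b +/- sqrt(D)) / (2a) = (0.729 +/- 2.351051) / (-2.498).
  z_1 = (0.729 + 2.351051) / (-2.498) = -1.233,   |z_1| = 1.233.
  z_2 = (0.729 - 2.351051) / (-2.498) = 0.6493,   |z_2| = 0.6493.
Moduli of all roots: 1.2330, 0.6493.
All moduli strictly greater than 1? No.
Verdict: Not invertible.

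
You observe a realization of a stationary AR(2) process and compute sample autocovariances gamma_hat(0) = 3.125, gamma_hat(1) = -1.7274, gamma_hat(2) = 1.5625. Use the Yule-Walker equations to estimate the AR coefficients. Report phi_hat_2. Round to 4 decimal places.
\hat\phi_{2} = 0.2800

The Yule-Walker equations for an AR(p) process read, in matrix form,
  Gamma_p phi = r_p,   with   (Gamma_p)_{ij} = gamma(|i - j|),
                       (r_p)_i = gamma(i),   i,j = 1..p.
Substitute the sample gammas (Toeplitz matrix and right-hand side of size 2):
  Gamma_p = [[3.125, -1.7274], [-1.7274, 3.125]]
  r_p     = [-1.7274, 1.5625]
Written out:
  3.125 phi_1 - 1.7274 phi_2 = -1.7274
  -1.7274 phi_1 + 3.125 phi_2 = 1.5625
Solve by Cramer's rule:
  det = gamma(0)^2 - gamma(1)^2 = (3.125)^2 - (-1.7274)^2 = 9.765625 - 2.98391076 = 6.78171424
  phi_hat_1 = [gamma(1) gamma(0) - gamma(1) gamma(2)] / det = [(-1.7274)(3.125) - (-1.7274)(1.5625)] / 6.78171424 = -2.6990625 / 6.78171424 = -0.398
  phi_hat_2 = [gamma(0) gamma(2) - gamma(1)^2] / det = [(3.125)(1.5625) - (-1.7274)^2] / 6.78171424 = 1.89890174 / 6.78171424 = 0.28
So phi_hat = [-0.3980, 0.2800].
Therefore phi_hat_2 = 0.2800.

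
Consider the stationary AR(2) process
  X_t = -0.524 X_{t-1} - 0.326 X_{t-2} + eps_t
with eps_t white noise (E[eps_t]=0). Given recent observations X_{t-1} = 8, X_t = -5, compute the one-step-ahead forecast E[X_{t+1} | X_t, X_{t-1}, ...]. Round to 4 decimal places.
E[X_{t+1} \mid \mathcal F_t] = 0.0120

For an AR(p) model X_t = c + sum_i phi_i X_{t-i} + eps_t, the
one-step-ahead conditional mean is
  E[X_{t+1} | X_t, ...] = c + sum_i phi_i X_{t+1-i}.
Substitute known values:
  E[X_{t+1} | ...] = (-0.524) * (-5) + (-0.326) * (8)
                   = 0.0120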